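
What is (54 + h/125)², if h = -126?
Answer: 43877376/15625 ≈ 2808.2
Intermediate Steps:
(54 + h/125)² = (54 - 126/125)² = (6624/125)² = 43877376/15625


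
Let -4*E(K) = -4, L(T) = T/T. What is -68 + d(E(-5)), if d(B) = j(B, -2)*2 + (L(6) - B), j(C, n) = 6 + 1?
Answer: -54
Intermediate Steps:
L(T) = 1
E(K) = 1 (E(K) = -¼*(-4) = 1)
j(C, n) = 7
d(B) = 15 - B (d(B) = 7*2 + (1 - B) = 14 + (1 - B) = 15 - B)
-68 + d(E(-5)) = -68 + (15 - 1*1) = -68 + (15 - 1) = -68 + 14 = -54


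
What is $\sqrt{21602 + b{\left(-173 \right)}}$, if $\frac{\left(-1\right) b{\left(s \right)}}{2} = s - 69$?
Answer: $3 \sqrt{2454} \approx 148.61$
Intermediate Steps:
$b{\left(s \right)} = 138 - 2 s$ ($b{\left(s \right)} = - 2 \left(s - 69\right) = - 2 \left(-69 + s\right) = 138 - 2 s$)
$\sqrt{21602 + b{\left(-173 \right)}} = \sqrt{21602 + \left(138 - -346\right)} = \sqrt{21602 + \left(138 + 346\right)} = \sqrt{21602 + 484} = \sqrt{22086} = 3 \sqrt{2454}$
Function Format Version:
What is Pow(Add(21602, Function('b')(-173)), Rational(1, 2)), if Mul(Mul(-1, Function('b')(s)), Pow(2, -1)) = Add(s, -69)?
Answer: Mul(3, Pow(2454, Rational(1, 2))) ≈ 148.61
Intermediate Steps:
Function('b')(s) = Add(138, Mul(-2, s)) (Function('b')(s) = Mul(-2, Add(s, -69)) = Mul(-2, Add(-69, s)) = Add(138, Mul(-2, s)))
Pow(Add(21602, Function('b')(-173)), Rational(1, 2)) = Pow(Add(21602, Add(138, Mul(-2, -173))), Rational(1, 2)) = Pow(Add(21602, Add(138, 346)), Rational(1, 2)) = Pow(Add(21602, 484), Rational(1, 2)) = Pow(22086, Rational(1, 2)) = Mul(3, Pow(2454, Rational(1, 2)))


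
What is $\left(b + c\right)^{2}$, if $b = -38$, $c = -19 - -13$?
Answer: $1936$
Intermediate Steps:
$c = -6$ ($c = -19 + 13 = -6$)
$\left(b + c\right)^{2} = \left(-38 - 6\right)^{2} = \left(-44\right)^{2} = 1936$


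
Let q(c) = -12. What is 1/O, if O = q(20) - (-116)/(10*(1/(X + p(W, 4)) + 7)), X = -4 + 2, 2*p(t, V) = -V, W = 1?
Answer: -135/1388 ≈ -0.097262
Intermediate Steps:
p(t, V) = -V/2 (p(t, V) = (-V)/2 = -V/2)
X = -2
O = -1388/135 (O = -12 - (-116)/(10*(1/(-2 - ½*4) + 7)) = -12 - (-116)/(10*(1/(-2 - 2) + 7)) = -12 - (-116)/(10*(1/(-4) + 7)) = -12 - (-116)/(10*(-¼ + 7)) = -12 - (-116)/(10*(27/4)) = -12 - (-116)/135/2 = -12 - (-116)*2/135 = -12 - 1*(-232/135) = -12 + 232/135 = -1388/135 ≈ -10.281)
1/O = 1/(-1388/135) = -135/1388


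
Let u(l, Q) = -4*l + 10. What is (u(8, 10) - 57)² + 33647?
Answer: 39888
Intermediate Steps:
u(l, Q) = 10 - 4*l
(u(8, 10) - 57)² + 33647 = ((10 - 4*8) - 57)² + 33647 = ((10 - 32) - 57)² + 33647 = (-22 - 57)² + 33647 = (-79)² + 33647 = 6241 + 33647 = 39888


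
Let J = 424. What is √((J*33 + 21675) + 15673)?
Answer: 2*√12835 ≈ 226.58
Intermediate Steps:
√((J*33 + 21675) + 15673) = √((424*33 + 21675) + 15673) = √((13992 + 21675) + 15673) = √(35667 + 15673) = √51340 = 2*√12835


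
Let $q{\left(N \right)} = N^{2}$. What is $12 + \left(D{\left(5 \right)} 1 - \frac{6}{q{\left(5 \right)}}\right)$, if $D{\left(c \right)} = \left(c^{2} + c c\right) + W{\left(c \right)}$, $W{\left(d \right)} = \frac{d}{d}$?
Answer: $\frac{1569}{25} \approx 62.76$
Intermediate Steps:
$W{\left(d \right)} = 1$
$D{\left(c \right)} = 1 + 2 c^{2}$ ($D{\left(c \right)} = \left(c^{2} + c c\right) + 1 = \left(c^{2} + c^{2}\right) + 1 = 2 c^{2} + 1 = 1 + 2 c^{2}$)
$12 + \left(D{\left(5 \right)} 1 - \frac{6}{q{\left(5 \right)}}\right) = 12 + \left(\left(1 + 2 \cdot 5^{2}\right) 1 - \frac{6}{5^{2}}\right) = 12 - \left(\frac{6}{25} - \left(1 + 2 \cdot 25\right) 1\right) = 12 - \left(\frac{6}{25} - \left(1 + 50\right) 1\right) = 12 + \left(51 \cdot 1 - \frac{6}{25}\right) = 12 + \left(51 - \frac{6}{25}\right) = 12 + \frac{1269}{25} = \frac{1569}{25}$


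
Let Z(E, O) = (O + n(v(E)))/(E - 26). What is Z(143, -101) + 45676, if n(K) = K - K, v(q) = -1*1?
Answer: 5343991/117 ≈ 45675.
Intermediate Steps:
v(q) = -1
n(K) = 0
Z(E, O) = O/(-26 + E) (Z(E, O) = (O + 0)/(E - 26) = O/(-26 + E))
Z(143, -101) + 45676 = -101/(-26 + 143) + 45676 = -101/117 + 45676 = 5343991/117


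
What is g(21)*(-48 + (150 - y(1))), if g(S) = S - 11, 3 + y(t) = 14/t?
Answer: 910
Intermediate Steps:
y(t) = -3 + 14/t
g(S) = -11 + S
g(21)*(-48 + (150 - y(1))) = (-11 + 21)*(-48 + (150 - (-3 + 14/1))) = 10*(-48 + (150 - (-3 + 14*1))) = 10*(-48 + (150 - (-3 + 14))) = 10*(-48 + (150 - 1*11)) = 10*(-48 + (150 - 11)) = 10*(-48 + 139) = 10*91 = 910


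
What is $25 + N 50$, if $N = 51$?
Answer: $2575$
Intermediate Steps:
$25 + N 50 = 25 + 51 \cdot 50 = 25 + 2550 = 2575$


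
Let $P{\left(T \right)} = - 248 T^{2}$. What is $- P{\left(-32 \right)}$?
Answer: $253952$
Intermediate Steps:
$- P{\left(-32 \right)} = - \left(-248\right) \left(-32\right)^{2} = - \left(-248\right) 1024 = \left(-1\right) \left(-253952\right) = 253952$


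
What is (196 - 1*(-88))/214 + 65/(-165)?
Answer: 3295/3531 ≈ 0.93316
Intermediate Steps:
(196 - 1*(-88))/214 + 65/(-165) = (196 + 88)*(1/214) + 65*(-1/165) = 284*(1/214) - 13/33 = 142/107 - 13/33 = 3295/3531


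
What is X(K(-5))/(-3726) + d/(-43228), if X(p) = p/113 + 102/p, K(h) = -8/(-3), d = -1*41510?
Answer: 51870989647/54601891992 ≈ 0.94999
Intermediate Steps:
d = -41510
K(h) = 8/3 (K(h) = -8*(-⅓) = 8/3)
X(p) = 102/p + p/113 (X(p) = p*(1/113) + 102/p = p/113 + 102/p = 102/p + p/113)
X(K(-5))/(-3726) + d/(-43228) = (102/(8/3) + (1/113)*(8/3))/(-3726) - 41510/(-43228) = (102*(3/8) + 8/339)*(-1/3726) - 41510*(-1/43228) = (153/4 + 8/339)*(-1/3726) + 20755/21614 = (51899/1356)*(-1/3726) + 20755/21614 = -51899/5052456 + 20755/21614 = 51870989647/54601891992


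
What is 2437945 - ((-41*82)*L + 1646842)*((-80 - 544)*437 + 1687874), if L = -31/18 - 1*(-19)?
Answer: -20235421237877/9 ≈ -2.2484e+12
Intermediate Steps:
L = 311/18 (L = -31*1/18 + 19 = -31/18 + 19 = 311/18 ≈ 17.278)
2437945 - ((-41*82)*L + 1646842)*((-80 - 544)*437 + 1687874) = 2437945 - (-41*82*(311/18) + 1646842)*((-80 - 544)*437 + 1687874) = 2437945 - (-3362*311/18 + 1646842)*(-624*437 + 1687874) = 2437945 - (-522791/9 + 1646842)*(-272688 + 1687874) = 2437945 - 14298787*1415186/9 = 2437945 - 1*20235443179382/9 = 2437945 - 20235443179382/9 = -20235421237877/9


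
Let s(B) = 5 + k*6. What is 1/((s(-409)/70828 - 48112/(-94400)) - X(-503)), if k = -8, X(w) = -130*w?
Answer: -26117825/1707831281369 ≈ -1.5293e-5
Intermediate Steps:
s(B) = -43 (s(B) = 5 - 8*6 = 5 - 48 = -43)
1/((s(-409)/70828 - 48112/(-94400)) - X(-503)) = 1/((-43/70828 - 48112/(-94400)) - (-130)*(-503)) = 1/((-43*1/70828 - 48112*(-1/94400)) - 1*65390) = 1/((-43/70828 + 3007/5900) - 65390) = 1/(13295381/26117825 - 65390) = 1/(-1707831281369/26117825) = -26117825/1707831281369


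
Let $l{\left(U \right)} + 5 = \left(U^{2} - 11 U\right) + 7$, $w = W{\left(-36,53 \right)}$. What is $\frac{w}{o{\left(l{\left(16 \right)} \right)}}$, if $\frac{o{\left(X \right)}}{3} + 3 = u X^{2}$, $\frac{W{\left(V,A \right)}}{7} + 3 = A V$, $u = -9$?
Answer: $\frac{4459}{60519} \approx 0.073679$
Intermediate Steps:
$W{\left(V,A \right)} = -21 + 7 A V$
$w = -13377$ ($w = -21 + 7 \cdot 53 \left(-36\right) = -21 - 13356 = -13377$)
$l{\left(U \right)} = 2 + U^{2} - 11 U$ ($l{\left(U \right)} = -5 + \left(\left(U^{2} - 11 U\right) + 7\right) = -5 + \left(7 + U^{2} - 11 U\right) = 2 + U^{2} - 11 U$)
$o{\left(X \right)} = -9 - 27 X^{2}$ ($o{\left(X \right)} = -9 + 3 \left(- 9 X^{2}\right) = -9 - 27 X^{2}$)
$\frac{w}{o{\left(l{\left(16 \right)} \right)}} = - \frac{13377}{-9 - 27 \left(2 + 16^{2} - 176\right)^{2}} = - \frac{13377}{-9 - 27 \left(2 + 256 - 176\right)^{2}} = - \frac{13377}{-9 - 27 \cdot 82^{2}} = - \frac{13377}{-9 - 181548} = - \frac{13377}{-181557} = \left(-13377\right) \left(- \frac{1}{181557}\right) = \frac{4459}{60519}$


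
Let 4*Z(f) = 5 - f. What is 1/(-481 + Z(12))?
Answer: -4/1931 ≈ -0.0020715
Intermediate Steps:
Z(f) = 5/4 - f/4 (Z(f) = (5 - f)/4 = 5/4 - f/4)
1/(-481 + Z(12)) = 1/(-481 + (5/4 - ¼*12)) = 1/(-481 + (5/4 - 3)) = 1/(-481 - 7/4) = 1/(-1931/4) = -4/1931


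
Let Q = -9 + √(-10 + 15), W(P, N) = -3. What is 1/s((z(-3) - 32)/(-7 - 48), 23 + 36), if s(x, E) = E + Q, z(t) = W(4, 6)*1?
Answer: 10/499 - √5/2495 ≈ 0.019144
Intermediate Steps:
z(t) = -3 (z(t) = -3*1 = -3)
Q = -9 + √5 ≈ -6.7639
s(x, E) = -9 + E + √5 (s(x, E) = E + (-9 + √5) = -9 + E + √5)
1/s((z(-3) - 32)/(-7 - 48), 23 + 36) = 1/(-9 + (23 + 36) + √5) = 1/(-9 + 59 + √5) = 1/(50 + √5)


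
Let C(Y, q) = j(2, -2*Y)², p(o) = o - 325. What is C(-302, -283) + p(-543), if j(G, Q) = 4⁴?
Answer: 64668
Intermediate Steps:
j(G, Q) = 256
p(o) = -325 + o
C(Y, q) = 65536 (C(Y, q) = 256² = 65536)
C(-302, -283) + p(-543) = 65536 + (-325 - 543) = 65536 - 868 = 64668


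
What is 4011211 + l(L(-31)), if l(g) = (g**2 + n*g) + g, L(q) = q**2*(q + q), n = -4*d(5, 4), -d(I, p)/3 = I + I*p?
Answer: 3536091753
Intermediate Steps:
d(I, p) = -3*I - 3*I*p (d(I, p) = -3*(I + I*p) = -3*I - 3*I*p)
n = 300 (n = -(-12)*5*(1 + 4) = -(-12)*5*5 = -4*(-75) = 300)
L(q) = 2*q**3 (L(q) = q**2*(2*q) = 2*q**3)
l(g) = g**2 + 301*g (l(g) = (g**2 + 300*g) + g = g**2 + 301*g)
4011211 + l(L(-31)) = 4011211 + (2*(-31)**3)*(301 + 2*(-31)**3) = 4011211 + (2*(-29791))*(301 + 2*(-29791)) = 4011211 - 59582*(301 - 59582) = 4011211 - 59582*(-59281) = 4011211 + 3532080542 = 3536091753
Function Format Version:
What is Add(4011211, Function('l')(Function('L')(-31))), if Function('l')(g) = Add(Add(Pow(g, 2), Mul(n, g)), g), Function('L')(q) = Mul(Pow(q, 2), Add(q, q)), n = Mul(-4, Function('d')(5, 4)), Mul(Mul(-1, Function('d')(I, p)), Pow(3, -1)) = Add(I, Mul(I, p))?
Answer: 3536091753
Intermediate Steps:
Function('d')(I, p) = Add(Mul(-3, I), Mul(-3, I, p)) (Function('d')(I, p) = Mul(-3, Add(I, Mul(I, p))) = Add(Mul(-3, I), Mul(-3, I, p)))
n = 300 (n = Mul(-4, Mul(-3, 5, Add(1, 4))) = Mul(-4, Mul(-3, 5, 5)) = Mul(-4, -75) = 300)
Function('L')(q) = Mul(2, Pow(q, 3)) (Function('L')(q) = Mul(Pow(q, 2), Mul(2, q)) = Mul(2, Pow(q, 3)))
Function('l')(g) = Add(Pow(g, 2), Mul(301, g)) (Function('l')(g) = Add(Add(Pow(g, 2), Mul(300, g)), g) = Add(Pow(g, 2), Mul(301, g)))
Add(4011211, Function('l')(Function('L')(-31))) = Add(4011211, Mul(Mul(2, Pow(-31, 3)), Add(301, Mul(2, Pow(-31, 3))))) = Add(4011211, Mul(Mul(2, -29791), Add(301, Mul(2, -29791)))) = Add(4011211, Mul(-59582, Add(301, -59582))) = Add(4011211, Mul(-59582, -59281)) = Add(4011211, 3532080542) = 3536091753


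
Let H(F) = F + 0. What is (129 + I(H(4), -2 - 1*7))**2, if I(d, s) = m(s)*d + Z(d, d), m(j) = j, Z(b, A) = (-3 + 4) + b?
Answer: 9604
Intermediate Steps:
H(F) = F
Z(b, A) = 1 + b
I(d, s) = 1 + d + d*s (I(d, s) = s*d + (1 + d) = d*s + (1 + d) = 1 + d + d*s)
(129 + I(H(4), -2 - 1*7))**2 = (129 + (1 + 4 + 4*(-2 - 1*7)))**2 = (129 + (1 + 4 + 4*(-2 - 7)))**2 = (129 + (1 + 4 + 4*(-9)))**2 = (129 + (1 + 4 - 36))**2 = (129 - 31)**2 = 98**2 = 9604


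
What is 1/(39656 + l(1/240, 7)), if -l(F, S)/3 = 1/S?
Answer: 7/277589 ≈ 2.5217e-5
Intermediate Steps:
l(F, S) = -3/S
1/(39656 + l(1/240, 7)) = 1/(39656 - 3/7) = 1/(277589/7) = 7/277589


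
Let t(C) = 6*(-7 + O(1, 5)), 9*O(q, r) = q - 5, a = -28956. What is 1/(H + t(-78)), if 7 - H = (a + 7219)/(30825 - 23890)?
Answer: -20805/718444 ≈ -0.028958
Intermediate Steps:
O(q, r) = -5/9 + q/9 (O(q, r) = (q - 5)/9 = (-5 + q)/9 = -5/9 + q/9)
t(C) = -134/3 (t(C) = 6*(-7 + (-5/9 + (⅑)*1)) = 6*(-7 + (-5/9 + ⅑)) = 6*(-7 - 4/9) = 6*(-67/9) = -134/3)
H = 70282/6935 (H = 7 - (-28956 + 7219)/(30825 - 23890) = 7 - (-21737)/6935 = 7 - 1*(-21737/6935) = 7 + 21737/6935 = 70282/6935 ≈ 10.134)
1/(H + t(-78)) = 1/(70282/6935 - 134/3) = 1/(-718444/20805) = -20805/718444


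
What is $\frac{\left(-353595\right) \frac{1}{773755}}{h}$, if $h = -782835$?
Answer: $\frac{23573}{40381499695} \approx 5.8376 \cdot 10^{-7}$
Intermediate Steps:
$\frac{\left(-353595\right) \frac{1}{773755}}{h} = \frac{\left(-353595\right) \frac{1}{773755}}{-782835} = \left(-353595\right) \frac{1}{773755} \left(- \frac{1}{782835}\right) = \left(- \frac{70719}{154751}\right) \left(- \frac{1}{782835}\right) = \frac{23573}{40381499695}$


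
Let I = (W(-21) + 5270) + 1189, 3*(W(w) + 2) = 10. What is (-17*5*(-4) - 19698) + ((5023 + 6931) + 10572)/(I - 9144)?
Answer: -155918836/8051 ≈ -19366.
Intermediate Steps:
W(w) = 4/3 (W(w) = -2 + (⅓)*10 = -2 + 10/3 = 4/3)
I = 19381/3 (I = (4/3 + 5270) + 1189 = 15814/3 + 1189 = 19381/3 ≈ 6460.3)
(-17*5*(-4) - 19698) + ((5023 + 6931) + 10572)/(I - 9144) = (-17*5*(-4) - 19698) + ((5023 + 6931) + 10572)/(19381/3 - 9144) = (-85*(-4) - 19698) + (11954 + 10572)/(-8051/3) = (340 - 19698) + 22526*(-3/8051) = -19358 - 67578/8051 = -155918836/8051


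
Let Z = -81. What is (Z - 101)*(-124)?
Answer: 22568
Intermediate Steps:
(Z - 101)*(-124) = (-81 - 101)*(-124) = -182*(-124) = 22568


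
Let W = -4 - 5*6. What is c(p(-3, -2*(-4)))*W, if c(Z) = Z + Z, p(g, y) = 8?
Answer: -544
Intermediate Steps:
W = -34 (W = -4 - 30 = -34)
c(Z) = 2*Z
c(p(-3, -2*(-4)))*W = (2*8)*(-34) = 16*(-34) = -544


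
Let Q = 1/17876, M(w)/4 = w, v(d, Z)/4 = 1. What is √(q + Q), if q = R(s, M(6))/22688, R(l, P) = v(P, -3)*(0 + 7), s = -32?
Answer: √207227610442/12674084 ≈ 0.035918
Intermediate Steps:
v(d, Z) = 4 (v(d, Z) = 4*1 = 4)
M(w) = 4*w
Q = 1/17876 ≈ 5.5941e-5
R(l, P) = 28 (R(l, P) = 4*(0 + 7) = 4*7 = 28)
q = 7/5672 (q = 28/22688 = 28*(1/22688) = 7/5672 ≈ 0.0012341)
√(q + Q) = √(7/5672 + 1/17876) = √(32701/25348168) = √207227610442/12674084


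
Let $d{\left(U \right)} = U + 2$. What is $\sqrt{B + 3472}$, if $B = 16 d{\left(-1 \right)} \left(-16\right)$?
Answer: $4 \sqrt{201} \approx 56.71$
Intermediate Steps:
$d{\left(U \right)} = 2 + U$
$B = -256$ ($B = 16 \left(2 - 1\right) \left(-16\right) = 16 \cdot 1 \left(-16\right) = 16 \left(-16\right) = -256$)
$\sqrt{B + 3472} = \sqrt{-256 + 3472} = \sqrt{3216} = 4 \sqrt{201}$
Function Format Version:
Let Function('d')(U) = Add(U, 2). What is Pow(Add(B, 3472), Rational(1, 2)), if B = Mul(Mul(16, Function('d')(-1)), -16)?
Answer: Mul(4, Pow(201, Rational(1, 2))) ≈ 56.710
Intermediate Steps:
Function('d')(U) = Add(2, U)
B = -256 (B = Mul(Mul(16, Add(2, -1)), -16) = Mul(Mul(16, 1), -16) = Mul(16, -16) = -256)
Pow(Add(B, 3472), Rational(1, 2)) = Pow(Add(-256, 3472), Rational(1, 2)) = Pow(3216, Rational(1, 2)) = Mul(4, Pow(201, Rational(1, 2)))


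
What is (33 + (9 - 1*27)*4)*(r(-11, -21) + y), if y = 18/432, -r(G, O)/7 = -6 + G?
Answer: -37141/8 ≈ -4642.6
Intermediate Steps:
r(G, O) = 42 - 7*G (r(G, O) = -7*(-6 + G) = 42 - 7*G)
y = 1/24 (y = 18*(1/432) = 1/24 ≈ 0.041667)
(33 + (9 - 1*27)*4)*(r(-11, -21) + y) = (33 + (9 - 1*27)*4)*((42 - 7*(-11)) + 1/24) = (33 + (9 - 27)*4)*((42 + 77) + 1/24) = (33 - 18*4)*(119 + 1/24) = (33 - 72)*(2857/24) = -39*2857/24 = -37141/8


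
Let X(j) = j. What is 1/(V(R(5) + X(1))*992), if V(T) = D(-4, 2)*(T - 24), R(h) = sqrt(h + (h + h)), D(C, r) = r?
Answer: -23/1019776 - sqrt(15)/1019776 ≈ -2.6352e-5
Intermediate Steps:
R(h) = sqrt(3)*sqrt(h) (R(h) = sqrt(h + 2*h) = sqrt(3*h) = sqrt(3)*sqrt(h))
V(T) = -48 + 2*T (V(T) = 2*(T - 24) = 2*(-24 + T) = -48 + 2*T)
1/(V(R(5) + X(1))*992) = 1/((-48 + 2*(sqrt(3)*sqrt(5) + 1))*992) = 1/((-48 + 2*(sqrt(15) + 1))*992) = 1/((-48 + 2*(1 + sqrt(15)))*992) = 1/((-48 + (2 + 2*sqrt(15)))*992) = 1/((-46 + 2*sqrt(15))*992) = 1/(-45632 + 1984*sqrt(15))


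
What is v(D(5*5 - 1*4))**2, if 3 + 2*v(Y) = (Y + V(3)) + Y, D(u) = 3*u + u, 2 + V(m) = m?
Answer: 6889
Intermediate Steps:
V(m) = -2 + m
D(u) = 4*u
v(Y) = -1 + Y (v(Y) = -3/2 + ((Y + (-2 + 3)) + Y)/2 = -3/2 + ((Y + 1) + Y)/2 = -3/2 + ((1 + Y) + Y)/2 = -3/2 + (1 + 2*Y)/2 = -3/2 + (1/2 + Y) = -1 + Y)
v(D(5*5 - 1*4))**2 = (-1 + 4*(5*5 - 1*4))**2 = (-1 + 4*(25 - 4))**2 = (-1 + 4*21)**2 = (-1 + 84)**2 = 83**2 = 6889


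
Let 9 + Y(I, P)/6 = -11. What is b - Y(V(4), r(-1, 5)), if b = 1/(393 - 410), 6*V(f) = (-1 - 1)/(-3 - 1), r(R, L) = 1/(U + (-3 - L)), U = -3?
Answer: 2039/17 ≈ 119.94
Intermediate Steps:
r(R, L) = 1/(-6 - L) (r(R, L) = 1/(-3 + (-3 - L)) = 1/(-6 - L))
V(f) = 1/12 (V(f) = ((-1 - 1)/(-3 - 1))/6 = (-2/(-4))/6 = (-2*(-¼))/6 = (⅙)*(½) = 1/12)
Y(I, P) = -120 (Y(I, P) = -54 + 6*(-11) = -54 - 66 = -120)
b = -1/17 (b = 1/(-17) = -1/17 ≈ -0.058824)
b - Y(V(4), r(-1, 5)) = -1/17 - 1*(-120) = -1/17 + 120 = 2039/17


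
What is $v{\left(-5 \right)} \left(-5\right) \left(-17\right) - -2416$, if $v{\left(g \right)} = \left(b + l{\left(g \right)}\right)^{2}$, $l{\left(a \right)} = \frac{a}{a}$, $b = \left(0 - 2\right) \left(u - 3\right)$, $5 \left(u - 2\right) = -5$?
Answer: $4541$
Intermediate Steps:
$u = 1$ ($u = 2 + \frac{1}{5} \left(-5\right) = 2 - 1 = 1$)
$b = 4$ ($b = \left(0 - 2\right) \left(1 - 3\right) = \left(-2\right) \left(-2\right) = 4$)
$l{\left(a \right)} = 1$
$v{\left(g \right)} = 25$ ($v{\left(g \right)} = \left(4 + 1\right)^{2} = 5^{2} = 25$)
$v{\left(-5 \right)} \left(-5\right) \left(-17\right) - -2416 = 25 \left(-5\right) \left(-17\right) - -2416 = \left(-125\right) \left(-17\right) + 2416 = 2125 + 2416 = 4541$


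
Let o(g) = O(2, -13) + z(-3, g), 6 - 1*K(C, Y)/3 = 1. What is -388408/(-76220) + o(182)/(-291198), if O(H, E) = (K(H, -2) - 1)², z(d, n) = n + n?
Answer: 14132618698/2774388945 ≈ 5.0940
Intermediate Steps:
K(C, Y) = 15 (K(C, Y) = 18 - 3*1 = 18 - 3 = 15)
z(d, n) = 2*n
O(H, E) = 196 (O(H, E) = (15 - 1)² = 14² = 196)
o(g) = 196 + 2*g
-388408/(-76220) + o(182)/(-291198) = -388408/(-76220) + (196 + 2*182)/(-291198) = -388408*(-1/76220) + (196 + 364)*(-1/291198) = 97102/19055 + 560*(-1/291198) = 97102/19055 - 280/145599 = 14132618698/2774388945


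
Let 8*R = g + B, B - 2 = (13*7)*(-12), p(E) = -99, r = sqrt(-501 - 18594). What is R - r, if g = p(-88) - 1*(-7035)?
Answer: 2923/4 - I*sqrt(19095) ≈ 730.75 - 138.18*I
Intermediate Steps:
r = I*sqrt(19095) (r = sqrt(-19095) = I*sqrt(19095) ≈ 138.18*I)
B = -1090 (B = 2 + (13*7)*(-12) = 2 + 91*(-12) = 2 - 1092 = -1090)
g = 6936 (g = -99 - 1*(-7035) = -99 + 7035 = 6936)
R = 2923/4 (R = (6936 - 1090)/8 = (1/8)*5846 = 2923/4 ≈ 730.75)
R - r = 2923/4 - I*sqrt(19095)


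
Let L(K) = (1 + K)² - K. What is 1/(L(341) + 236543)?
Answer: 1/353166 ≈ 2.8315e-6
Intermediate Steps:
1/(L(341) + 236543) = 1/(((1 + 341)² - 1*341) + 236543) = 1/((342² - 341) + 236543) = 1/((116964 - 341) + 236543) = 1/(116623 + 236543) = 1/353166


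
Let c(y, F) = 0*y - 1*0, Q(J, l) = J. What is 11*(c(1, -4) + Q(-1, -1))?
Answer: -11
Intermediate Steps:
c(y, F) = 0 (c(y, F) = 0 + 0 = 0)
11*(c(1, -4) + Q(-1, -1)) = 11*(0 - 1) = 11*(-1) = -11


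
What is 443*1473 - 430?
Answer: 652109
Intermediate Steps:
443*1473 - 430 = 652539 - 430 = 652109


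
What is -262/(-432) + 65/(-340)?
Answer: 1525/3672 ≈ 0.41531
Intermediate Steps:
-262/(-432) + 65/(-340) = -262*(-1/432) + 65*(-1/340) = 131/216 - 13/68 = 1525/3672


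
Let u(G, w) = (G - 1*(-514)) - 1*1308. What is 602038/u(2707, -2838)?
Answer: 602038/1913 ≈ 314.71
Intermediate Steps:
u(G, w) = -794 + G (u(G, w) = (G + 514) - 1308 = (514 + G) - 1308 = -794 + G)
602038/u(2707, -2838) = 602038/(-794 + 2707) = 602038/1913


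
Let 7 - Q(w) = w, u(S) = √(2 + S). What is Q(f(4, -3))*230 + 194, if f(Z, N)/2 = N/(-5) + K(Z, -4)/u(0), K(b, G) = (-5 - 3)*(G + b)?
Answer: 1528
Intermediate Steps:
K(b, G) = -8*G - 8*b (K(b, G) = -8*(G + b) = -8*G - 8*b)
f(Z, N) = -2*N/5 + √2*(32 - 8*Z) (f(Z, N) = 2*(N/(-5) + (-8*(-4) - 8*Z)/(√(2 + 0))) = 2*(N*(-⅕) + (32 - 8*Z)/(√2)) = 2*(-N/5 + (32 - 8*Z)*(√2/2)) = 2*(-N/5 + √2*(32 - 8*Z)/2) = -2*N/5 + √2*(32 - 8*Z))
Q(w) = 7 - w
Q(f(4, -3))*230 + 194 = (7 - (-⅖*(-3) - 8*√2*(-4 + 4)))*230 + 194 = (7 - (6/5 - 8*√2*0))*230 + 194 = (7 - (6/5 + 0))*230 + 194 = (7 - 1*6/5)*230 + 194 = (7 - 6/5)*230 + 194 = (29/5)*230 + 194 = 1334 + 194 = 1528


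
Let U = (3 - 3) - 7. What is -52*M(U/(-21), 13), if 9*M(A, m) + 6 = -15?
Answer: 364/3 ≈ 121.33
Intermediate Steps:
U = -7 (U = 0 - 7 = -7)
M(A, m) = -7/3 (M(A, m) = -⅔ + (⅑)*(-15) = -⅔ - 5/3 = -7/3)
-52*M(U/(-21), 13) = -52*(-7/3) = 364/3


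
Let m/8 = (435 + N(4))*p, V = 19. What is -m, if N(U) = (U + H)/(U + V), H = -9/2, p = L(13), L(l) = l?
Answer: -1040468/23 ≈ -45238.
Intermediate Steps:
p = 13
H = -9/2 (H = -9*½ = -9/2 ≈ -4.5000)
N(U) = (-9/2 + U)/(19 + U) (N(U) = (U - 9/2)/(U + 19) = (-9/2 + U)/(19 + U))
m = 1040468/23 (m = 8*((435 + (-9/2 + 4)/(19 + 4))*13) = 8*((435 - ½/23)*13) = 8*((435 + (1/23)*(-½))*13) = 8*((435 - 1/46)*13) = 8*((20009/46)*13) = 8*(260117/46) = 1040468/23 ≈ 45238.)
-m = -1*1040468/23 = -1040468/23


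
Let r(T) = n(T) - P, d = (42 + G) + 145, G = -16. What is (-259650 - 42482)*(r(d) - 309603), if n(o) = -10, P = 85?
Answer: 93569676136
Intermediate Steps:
d = 171 (d = (42 - 16) + 145 = 26 + 145 = 171)
r(T) = -95 (r(T) = -10 - 1*85 = -10 - 85 = -95)
(-259650 - 42482)*(r(d) - 309603) = (-259650 - 42482)*(-95 - 309603) = -302132*(-309698) = 93569676136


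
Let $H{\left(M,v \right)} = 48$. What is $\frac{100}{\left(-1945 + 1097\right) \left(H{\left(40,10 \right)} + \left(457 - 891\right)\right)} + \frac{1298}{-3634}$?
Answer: $- \frac{53063543}{148688744} \approx -0.35688$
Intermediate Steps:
$\frac{100}{\left(-1945 + 1097\right) \left(H{\left(40,10 \right)} + \left(457 - 891\right)\right)} + \frac{1298}{-3634} = \frac{100}{\left(-1945 + 1097\right) \left(48 + \left(457 - 891\right)\right)} + \frac{1298}{-3634} = \frac{100}{\left(-848\right) \left(48 - 434\right)} + 1298 \left(- \frac{1}{3634}\right) = \frac{100}{\left(-848\right) \left(-386\right)} - \frac{649}{1817} = \frac{100}{327328} - \frac{649}{1817} = 100 \cdot \frac{1}{327328} - \frac{649}{1817} = \frac{25}{81832} - \frac{649}{1817} = - \frac{53063543}{148688744}$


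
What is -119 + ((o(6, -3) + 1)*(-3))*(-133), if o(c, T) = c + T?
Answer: 1477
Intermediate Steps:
o(c, T) = T + c
-119 + ((o(6, -3) + 1)*(-3))*(-133) = -119 + (((-3 + 6) + 1)*(-3))*(-133) = -119 + ((3 + 1)*(-3))*(-133) = -119 + (4*(-3))*(-133) = -119 - 12*(-133) = -119 + 1596 = 1477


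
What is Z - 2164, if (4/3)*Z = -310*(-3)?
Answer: -2933/2 ≈ -1466.5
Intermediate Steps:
Z = 1395/2 (Z = 3*(-310*(-3))/4 = (3/4)*930 = 1395/2 ≈ 697.50)
Z - 2164 = 1395/2 - 2164 = -2933/2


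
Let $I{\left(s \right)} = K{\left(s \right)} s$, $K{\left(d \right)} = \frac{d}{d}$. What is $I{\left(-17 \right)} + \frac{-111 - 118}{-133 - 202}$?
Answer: $- \frac{5466}{335} \approx -16.316$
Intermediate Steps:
$K{\left(d \right)} = 1$
$I{\left(s \right)} = s$ ($I{\left(s \right)} = 1 s = s$)
$I{\left(-17 \right)} + \frac{-111 - 118}{-133 - 202} = -17 + \frac{-111 - 118}{-133 - 202} = -17 - \frac{229}{-335} = -17 - - \frac{229}{335} = -17 + \frac{229}{335} = - \frac{5466}{335}$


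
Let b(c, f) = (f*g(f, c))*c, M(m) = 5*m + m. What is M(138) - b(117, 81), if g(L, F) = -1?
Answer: 10305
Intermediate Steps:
M(m) = 6*m
b(c, f) = -c*f (b(c, f) = (f*(-1))*c = (-f)*c = -c*f)
M(138) - b(117, 81) = 6*138 - (-1)*117*81 = 828 - 1*(-9477) = 828 + 9477 = 10305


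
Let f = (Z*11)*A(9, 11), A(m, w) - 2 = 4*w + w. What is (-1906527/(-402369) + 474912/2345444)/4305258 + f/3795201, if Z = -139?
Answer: -1092859649110548011227/47592501890325254026362 ≈ -0.022963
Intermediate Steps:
A(m, w) = 2 + 5*w (A(m, w) = 2 + (4*w + w) = 2 + 5*w)
f = -87153 (f = (-139*11)*(2 + 5*11) = -1529*(2 + 55) = -1529*57 = -87153)
(-1906527/(-402369) + 474912/2345444)/4305258 + f/3795201 = (-1906527/(-402369) + 474912/2345444)/4305258 - 87153/3795201 = (-1906527*(-1/402369) + 474912*(1/2345444))*(1/4305258) - 87153*1/3795201 = (635509/134123 + 118728/586361)*(1/4305258) - 29051/1265067 = (388561848293/78644496403)*(1/4305258) - 29051/1265067 = 388561848293/338584847294986974 - 29051/1265067 = -1092859649110548011227/47592501890325254026362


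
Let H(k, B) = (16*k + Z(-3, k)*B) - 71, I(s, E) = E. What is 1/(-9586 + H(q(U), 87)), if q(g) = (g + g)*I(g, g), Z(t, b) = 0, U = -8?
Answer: -1/7609 ≈ -0.00013142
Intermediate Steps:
q(g) = 2*g**2 (q(g) = (g + g)*g = (2*g)*g = 2*g**2)
H(k, B) = -71 + 16*k (H(k, B) = (16*k + 0*B) - 71 = (16*k + 0) - 71 = 16*k - 71 = -71 + 16*k)
1/(-9586 + H(q(U), 87)) = 1/(-9586 + (-71 + 16*(2*(-8)**2))) = 1/(-9586 + (-71 + 16*(2*64))) = 1/(-9586 + (-71 + 16*128)) = 1/(-9586 + (-71 + 2048)) = 1/(-9586 + 1977) = 1/(-7609) = -1/7609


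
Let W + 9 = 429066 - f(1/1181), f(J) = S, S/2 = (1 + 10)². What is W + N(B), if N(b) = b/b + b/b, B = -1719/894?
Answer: 428817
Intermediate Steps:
B = -573/298 (B = -1719*1/894 = -573/298 ≈ -1.9228)
N(b) = 2 (N(b) = 1 + 1 = 2)
S = 242 (S = 2*(1 + 10)² = 2*11² = 2*121 = 242)
f(J) = 242
W = 428815 (W = -9 + (429066 - 1*242) = -9 + (429066 - 242) = -9 + 428824 = 428815)
W + N(B) = 428815 + 2 = 428817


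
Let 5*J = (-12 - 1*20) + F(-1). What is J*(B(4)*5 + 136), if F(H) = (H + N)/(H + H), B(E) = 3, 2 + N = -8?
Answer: -8003/10 ≈ -800.30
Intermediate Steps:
N = -10 (N = -2 - 8 = -10)
F(H) = (-10 + H)/(2*H) (F(H) = (H - 10)/(H + H) = (-10 + H)/((2*H)) = (-10 + H)*(1/(2*H)) = (-10 + H)/(2*H))
J = -53/10 (J = ((-12 - 1*20) + (½)*(-10 - 1)/(-1))/5 = ((-12 - 20) + (½)*(-1)*(-11))/5 = (-32 + 11/2)/5 = (⅕)*(-53/2) = -53/10 ≈ -5.3000)
J*(B(4)*5 + 136) = -53*(3*5 + 136)/10 = -53*(15 + 136)/10 = -53/10*151 = -8003/10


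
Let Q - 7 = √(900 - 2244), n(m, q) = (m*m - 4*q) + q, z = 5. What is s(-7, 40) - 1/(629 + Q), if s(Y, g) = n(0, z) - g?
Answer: (-440*√21 + 34981*I)/(4*(-159*I + 2*√21)) ≈ -55.002 + 9.0333e-5*I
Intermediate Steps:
n(m, q) = m² - 3*q (n(m, q) = (m² - 4*q) + q = m² - 3*q)
s(Y, g) = -15 - g (s(Y, g) = (0² - 3*5) - g = (0 - 15) - g = -15 - g)
Q = 7 + 8*I*√21 (Q = 7 + √(900 - 2244) = 7 + √(-1344) = 7 + 8*I*√21 ≈ 7.0 + 36.661*I)
s(-7, 40) - 1/(629 + Q) = (-15 - 1*40) - 1/(629 + (7 + 8*I*√21)) = (-15 - 40) - 1/(636 + 8*I*√21) = -55 - 1/(636 + 8*I*√21)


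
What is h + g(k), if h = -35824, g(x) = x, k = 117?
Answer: -35707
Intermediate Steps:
h + g(k) = -35824 + 117 = -35707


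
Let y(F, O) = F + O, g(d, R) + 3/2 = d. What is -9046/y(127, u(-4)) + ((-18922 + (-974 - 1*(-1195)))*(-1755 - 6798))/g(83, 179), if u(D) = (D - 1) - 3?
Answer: 38066542916/19397 ≈ 1.9625e+6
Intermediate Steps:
g(d, R) = -3/2 + d
u(D) = -4 + D (u(D) = (-1 + D) - 3 = -4 + D)
-9046/y(127, u(-4)) + ((-18922 + (-974 - 1*(-1195)))*(-1755 - 6798))/g(83, 179) = -9046/(127 + (-4 - 4)) + ((-18922 + (-974 - 1*(-1195)))*(-1755 - 6798))/(-3/2 + 83) = -9046/(127 - 8) + ((-18922 + (-974 + 1195))*(-8553))/(163/2) = -9046/119 + ((-18922 + 221)*(-8553))*(2/163) = -9046*1/119 - 18701*(-8553)*(2/163) = -9046/119 + 159949653*(2/163) = -9046/119 + 319899306/163 = 38066542916/19397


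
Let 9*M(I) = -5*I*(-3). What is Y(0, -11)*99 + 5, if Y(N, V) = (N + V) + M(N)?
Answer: -1084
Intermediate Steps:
M(I) = 5*I/3 (M(I) = (-5*I*(-3))/9 = (15*I)/9 = 5*I/3)
Y(N, V) = V + 8*N/3 (Y(N, V) = (N + V) + 5*N/3 = V + 8*N/3)
Y(0, -11)*99 + 5 = (-11 + (8/3)*0)*99 + 5 = (-11 + 0)*99 + 5 = -11*99 + 5 = -1089 + 5 = -1084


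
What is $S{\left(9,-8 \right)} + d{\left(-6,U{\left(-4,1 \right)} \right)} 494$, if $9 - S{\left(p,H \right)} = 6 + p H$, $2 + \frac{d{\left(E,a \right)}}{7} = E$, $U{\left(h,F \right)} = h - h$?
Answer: $-27589$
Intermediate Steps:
$U{\left(h,F \right)} = 0$
$d{\left(E,a \right)} = -14 + 7 E$
$S{\left(p,H \right)} = 3 - H p$ ($S{\left(p,H \right)} = 9 - \left(6 + p H\right) = 9 - \left(6 + H p\right) = 3 - H p$)
$S{\left(9,-8 \right)} + d{\left(-6,U{\left(-4,1 \right)} \right)} 494 = \left(3 - \left(-8\right) 9\right) + \left(-14 + 7 \left(-6\right)\right) 494 = \left(3 + 72\right) + \left(-14 - 42\right) 494 = 75 - 27664 = -27589$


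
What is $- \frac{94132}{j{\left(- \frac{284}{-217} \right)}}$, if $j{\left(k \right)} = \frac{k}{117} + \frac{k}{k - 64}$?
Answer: $\frac{8128108900548}{836735} \approx 9.7141 \cdot 10^{6}$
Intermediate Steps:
$j{\left(k \right)} = \frac{k}{117} + \frac{k}{-64 + k}$ ($j{\left(k \right)} = k \frac{1}{117} + \frac{k}{k - 64} = \frac{k}{117} + \frac{k}{-64 + k}$)
$- \frac{94132}{j{\left(- \frac{284}{-217} \right)}} = - \frac{94132}{\frac{1}{117} \left(- \frac{284}{-217}\right) \frac{1}{-64 - \frac{284}{-217}} \left(53 - \frac{284}{-217}\right)} = - \frac{94132}{\frac{1}{117} \left(\left(-284\right) \left(- \frac{1}{217}\right)\right) \frac{1}{-64 - - \frac{284}{217}} \left(53 - - \frac{284}{217}\right)} = - \frac{94132}{\frac{1}{117} \cdot \frac{284}{217} \frac{1}{-64 + \frac{284}{217}} \left(53 + \frac{284}{217}\right)} = - \frac{94132}{\frac{1}{117} \cdot \frac{284}{217} \frac{1}{- \frac{13604}{217}} \cdot \frac{11785}{217}} = - \frac{94132}{\frac{1}{117} \cdot \frac{284}{217} \left(- \frac{217}{13604}\right) \frac{11785}{217}} = - \frac{94132}{- \frac{836735}{86347989}} = - \frac{94132 \left(-86347989\right)}{836735} = \left(-1\right) \left(- \frac{8128108900548}{836735}\right) = \frac{8128108900548}{836735}$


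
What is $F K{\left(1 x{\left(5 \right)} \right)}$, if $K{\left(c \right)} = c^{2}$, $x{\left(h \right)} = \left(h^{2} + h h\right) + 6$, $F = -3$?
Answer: $-9408$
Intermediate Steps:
$x{\left(h \right)} = 6 + 2 h^{2}$ ($x{\left(h \right)} = \left(h^{2} + h^{2}\right) + 6 = 2 h^{2} + 6 = 6 + 2 h^{2}$)
$F K{\left(1 x{\left(5 \right)} \right)} = - 3 \left(1 \left(6 + 2 \cdot 5^{2}\right)\right)^{2} = - 3 \left(1 \left(6 + 2 \cdot 25\right)\right)^{2} = - 3 \left(1 \left(6 + 50\right)\right)^{2} = - 3 \left(1 \cdot 56\right)^{2} = - 3 \cdot 56^{2} = \left(-3\right) 3136 = -9408$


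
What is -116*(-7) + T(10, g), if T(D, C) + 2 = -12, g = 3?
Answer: 798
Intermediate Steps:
T(D, C) = -14 (T(D, C) = -2 - 12 = -14)
-116*(-7) + T(10, g) = -116*(-7) - 14 = 812 - 14 = 798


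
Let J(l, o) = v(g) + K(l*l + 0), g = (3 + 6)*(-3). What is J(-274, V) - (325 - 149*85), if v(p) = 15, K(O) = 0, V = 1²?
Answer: 12355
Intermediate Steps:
V = 1
g = -27 (g = 9*(-3) = -27)
J(l, o) = 15 (J(l, o) = 15 + 0 = 15)
J(-274, V) - (325 - 149*85) = 15 - (325 - 149*85) = 15 - (325 - 12665) = 15 - 1*(-12340) = 15 + 12340 = 12355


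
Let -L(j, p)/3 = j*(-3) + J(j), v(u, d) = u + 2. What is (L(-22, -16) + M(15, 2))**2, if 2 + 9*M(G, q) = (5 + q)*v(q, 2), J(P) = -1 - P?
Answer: 5396329/81 ≈ 66621.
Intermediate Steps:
v(u, d) = 2 + u
L(j, p) = 3 + 12*j (L(j, p) = -3*(j*(-3) + (-1 - j)) = -3*(-3*j + (-1 - j)) = -3*(-1 - 4*j) = 3 + 12*j)
M(G, q) = -2/9 + (2 + q)*(5 + q)/9 (M(G, q) = -2/9 + ((5 + q)*(2 + q))/9 = -2/9 + ((2 + q)*(5 + q))/9 = -2/9 + (2 + q)*(5 + q)/9)
(L(-22, -16) + M(15, 2))**2 = ((3 + 12*(-22)) + (8/9 + (1/9)*2**2 + (7/9)*2))**2 = ((3 - 264) + (8/9 + (1/9)*4 + 14/9))**2 = (-261 + (8/9 + 4/9 + 14/9))**2 = (-261 + 26/9)**2 = (-2323/9)**2 = 5396329/81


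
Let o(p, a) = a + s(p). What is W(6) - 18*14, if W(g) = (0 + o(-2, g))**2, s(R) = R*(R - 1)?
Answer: -108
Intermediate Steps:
s(R) = R*(-1 + R)
o(p, a) = a + p*(-1 + p)
W(g) = (6 + g)**2 (W(g) = (0 + (g - 2*(-1 - 2)))**2 = (0 + (g - 2*(-3)))**2 = (0 + (g + 6))**2 = (0 + (6 + g))**2 = (6 + g)**2)
W(6) - 18*14 = (6 + 6)**2 - 18*14 = 12**2 - 252 = 144 - 252 = -108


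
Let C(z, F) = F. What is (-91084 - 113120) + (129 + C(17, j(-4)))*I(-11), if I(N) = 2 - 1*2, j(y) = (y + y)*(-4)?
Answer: -204204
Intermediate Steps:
j(y) = -8*y (j(y) = (2*y)*(-4) = -8*y)
I(N) = 0 (I(N) = 2 - 2 = 0)
(-91084 - 113120) + (129 + C(17, j(-4)))*I(-11) = (-91084 - 113120) + (129 - 8*(-4))*0 = -204204 + (129 + 32)*0 = -204204 + 161*0 = -204204 + 0 = -204204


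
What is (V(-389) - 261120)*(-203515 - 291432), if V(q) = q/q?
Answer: 129240065693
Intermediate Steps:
V(q) = 1
(V(-389) - 261120)*(-203515 - 291432) = (1 - 261120)*(-203515 - 291432) = -261119*(-494947) = 129240065693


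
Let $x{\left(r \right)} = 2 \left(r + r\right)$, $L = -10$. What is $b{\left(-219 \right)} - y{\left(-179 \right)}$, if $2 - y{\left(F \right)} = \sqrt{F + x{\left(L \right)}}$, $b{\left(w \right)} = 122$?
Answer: $120 + i \sqrt{219} \approx 120.0 + 14.799 i$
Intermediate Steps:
$x{\left(r \right)} = 4 r$ ($x{\left(r \right)} = 2 \cdot 2 r = 4 r$)
$y{\left(F \right)} = 2 - \sqrt{-40 + F}$ ($y{\left(F \right)} = 2 - \sqrt{F + 4 \left(-10\right)} = 2 - \sqrt{F - 40} = 2 - \sqrt{-40 + F}$)
$b{\left(-219 \right)} - y{\left(-179 \right)} = 122 - \left(2 - \sqrt{-40 - 179}\right) = 122 - \left(2 - \sqrt{-219}\right) = 122 - \left(2 - i \sqrt{219}\right) = 120 + i \sqrt{219}$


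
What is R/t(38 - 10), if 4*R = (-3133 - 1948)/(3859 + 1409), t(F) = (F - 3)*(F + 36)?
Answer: -5081/33715200 ≈ -0.00015070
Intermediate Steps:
t(F) = (-3 + F)*(36 + F)
R = -5081/21072 (R = ((-3133 - 1948)/(3859 + 1409))/4 = (-5081/5268)/4 = (-5081*1/5268)/4 = (¼)*(-5081/5268) = -5081/21072 ≈ -0.24113)
R/t(38 - 10) = -5081/(21072*(-108 + (38 - 10)² + 33*(38 - 10))) = -5081/(21072*(-108 + 28² + 33*28)) = -5081/(21072*(-108 + 784 + 924)) = -5081/21072/1600 = -5081/21072*1/1600 = -5081/33715200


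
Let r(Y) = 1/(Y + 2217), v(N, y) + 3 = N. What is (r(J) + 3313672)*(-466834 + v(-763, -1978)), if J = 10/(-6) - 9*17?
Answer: -9586589620689200/6187 ≈ -1.5495e+12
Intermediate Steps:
v(N, y) = -3 + N
J = -464/3 (J = 10*(-⅙) - 153 = -5/3 - 153 = -464/3 ≈ -154.67)
r(Y) = 1/(2217 + Y)
(r(J) + 3313672)*(-466834 + v(-763, -1978)) = (1/(2217 - 464/3) + 3313672)*(-466834 + (-3 - 763)) = (1/(6187/3) + 3313672)*(-466834 - 766) = (3/6187 + 3313672)*(-467600) = (20501688667/6187)*(-467600) = -9586589620689200/6187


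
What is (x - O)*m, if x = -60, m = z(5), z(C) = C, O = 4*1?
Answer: -320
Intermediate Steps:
O = 4
m = 5
(x - O)*m = (-60 - 1*4)*5 = (-60 - 4)*5 = -64*5 = -320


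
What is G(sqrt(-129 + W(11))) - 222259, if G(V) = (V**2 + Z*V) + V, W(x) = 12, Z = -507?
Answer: -222376 - 1518*I*sqrt(13) ≈ -2.2238e+5 - 5473.2*I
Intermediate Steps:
G(V) = V**2 - 506*V (G(V) = (V**2 - 507*V) + V = V**2 - 506*V)
G(sqrt(-129 + W(11))) - 222259 = sqrt(-129 + 12)*(-506 + sqrt(-129 + 12)) - 222259 = sqrt(-117)*(-506 + sqrt(-117)) - 222259 = (3*I*sqrt(13))*(-506 + 3*I*sqrt(13)) - 222259 = 3*I*sqrt(13)*(-506 + 3*I*sqrt(13)) - 222259 = -222259 + 3*I*sqrt(13)*(-506 + 3*I*sqrt(13))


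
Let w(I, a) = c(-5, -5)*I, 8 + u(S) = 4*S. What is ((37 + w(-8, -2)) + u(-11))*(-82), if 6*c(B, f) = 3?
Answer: 1558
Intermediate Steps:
u(S) = -8 + 4*S
c(B, f) = 1/2 (c(B, f) = (1/6)*3 = 1/2)
w(I, a) = I/2
((37 + w(-8, -2)) + u(-11))*(-82) = ((37 + (1/2)*(-8)) + (-8 + 4*(-11)))*(-82) = ((37 - 4) + (-8 - 44))*(-82) = (33 - 52)*(-82) = -19*(-82) = 1558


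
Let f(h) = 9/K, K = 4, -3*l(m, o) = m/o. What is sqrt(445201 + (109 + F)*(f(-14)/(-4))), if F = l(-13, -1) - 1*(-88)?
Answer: sqrt(7121482)/4 ≈ 667.15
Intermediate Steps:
l(m, o) = -m/(3*o)
f(h) = 9/4
F = 251/3 (F = -1/3*(-13)/(-1) - 1*(-88) = -1/3*(-13)*(-1) + 88 = -13/3 + 88 = 251/3 ≈ 83.667)
sqrt(445201 + (109 + F)*(f(-14)/(-4))) = sqrt(445201 + (109 + 251/3)*((9/4)/(-4))) = sqrt(445201 + 578*((9/4)*(-1/4))/3) = sqrt(445201 + (578/3)*(-9/16)) = sqrt(445201 - 867/8) = sqrt(3560741/8) = sqrt(7121482)/4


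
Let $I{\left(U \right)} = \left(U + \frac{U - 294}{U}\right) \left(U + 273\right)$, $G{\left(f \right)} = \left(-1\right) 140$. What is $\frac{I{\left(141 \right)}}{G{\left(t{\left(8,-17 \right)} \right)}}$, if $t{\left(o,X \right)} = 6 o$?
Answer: $- \frac{680616}{1645} \approx -413.75$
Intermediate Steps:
$G{\left(f \right)} = -140$
$I{\left(U \right)} = \left(273 + U\right) \left(U + \frac{-294 + U}{U}\right)$ ($I{\left(U \right)} = \left(U + \frac{-294 + U}{U}\right) \left(273 + U\right) = \left(273 + U\right) \left(U + \frac{-294 + U}{U}\right)$)
$\frac{I{\left(141 \right)}}{G{\left(t{\left(8,-17 \right)} \right)}} = \frac{-21 + 141^{2} - \frac{80262}{141} + 274 \cdot 141}{-140} = \left(-21 + 19881 - \frac{26754}{47} + 38634\right) \left(- \frac{1}{140}\right) = \frac{2722464}{47} \left(- \frac{1}{140}\right) = - \frac{680616}{1645}$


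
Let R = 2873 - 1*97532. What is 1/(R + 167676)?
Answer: 1/73017 ≈ 1.3695e-5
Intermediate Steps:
R = -94659 (R = 2873 - 97532 = -94659)
1/(R + 167676) = 1/(-94659 + 167676) = 1/73017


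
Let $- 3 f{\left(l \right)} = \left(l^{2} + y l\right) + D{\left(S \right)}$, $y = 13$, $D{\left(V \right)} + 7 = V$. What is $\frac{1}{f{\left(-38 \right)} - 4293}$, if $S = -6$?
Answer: $- \frac{3}{13816} \approx -0.00021714$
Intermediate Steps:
$D{\left(V \right)} = -7 + V$
$f{\left(l \right)} = \frac{13}{3} - \frac{13 l}{3} - \frac{l^{2}}{3}$ ($f{\left(l \right)} = - \frac{\left(l^{2} + 13 l\right) - 13}{3} = - \frac{-13 + l^{2} + 13 l}{3} = \frac{13}{3} - \frac{13 l}{3} - \frac{l^{2}}{3}$)
$\frac{1}{f{\left(-38 \right)} - 4293} = \frac{1}{\left(\frac{13}{3} - - \frac{494}{3} - \frac{\left(-38\right)^{2}}{3}\right) - 4293} = \frac{1}{\left(\frac{13}{3} + \frac{494}{3} - \frac{1444}{3}\right) - 4293} = \frac{1}{- \frac{937}{3} - 4293} = \frac{1}{- \frac{13816}{3}} = - \frac{3}{13816}$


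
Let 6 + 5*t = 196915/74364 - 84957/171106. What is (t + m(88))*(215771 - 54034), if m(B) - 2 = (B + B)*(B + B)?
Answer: 159374911775821443413/31810316460 ≈ 5.0102e+9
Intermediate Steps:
t = -24484581931/31810316460 (t = -6/5 + (196915/74364 - 84957/171106)/5 = -6/5 + (⅕)*(13687797821/6362063292) = -6/5 + 13687797821/31810316460 = -24484581931/31810316460 ≈ -0.76971)
m(B) = 2 + 4*B² (m(B) = 2 + (B + B)*(B + B) = 2 + (2*B)*(2*B) = 2 + 4*B²)
(t + m(88))*(215771 - 54034) = (-24484581931/31810316460 + (2 + 4*88²))*(215771 - 54034) = (-24484581931/31810316460 + (2 + 4*7744))*161737 = (-24484581931/31810316460 + (2 + 30976))*161737 = (-24484581931/31810316460 + 30978)*161737 = (985395498715949/31810316460)*161737 = 159374911775821443413/31810316460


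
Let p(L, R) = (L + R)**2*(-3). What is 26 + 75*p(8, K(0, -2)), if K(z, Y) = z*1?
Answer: -14374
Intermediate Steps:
K(z, Y) = z
p(L, R) = -3*(L + R)**2
26 + 75*p(8, K(0, -2)) = 26 + 75*(-3*(8 + 0)**2) = 26 + 75*(-3*8**2) = 26 + 75*(-3*64) = 26 + 75*(-192) = 26 - 14400 = -14374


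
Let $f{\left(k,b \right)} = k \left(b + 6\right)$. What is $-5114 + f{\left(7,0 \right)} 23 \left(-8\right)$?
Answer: $-12842$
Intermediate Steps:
$f{\left(k,b \right)} = k \left(6 + b\right)$
$-5114 + f{\left(7,0 \right)} 23 \left(-8\right) = -5114 + 7 \left(6 + 0\right) 23 \left(-8\right) = -5114 + 7 \cdot 6 \cdot 23 \left(-8\right) = -5114 + 42 \cdot 23 \left(-8\right) = -5114 + 966 \left(-8\right) = -5114 - 7728 = -12842$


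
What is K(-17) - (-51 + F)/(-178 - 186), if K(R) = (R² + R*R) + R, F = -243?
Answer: 14565/26 ≈ 560.19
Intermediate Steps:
K(R) = R + 2*R² (K(R) = (R² + R²) + R = 2*R² + R = R + 2*R²)
K(-17) - (-51 + F)/(-178 - 186) = -17*(1 + 2*(-17)) - (-51 - 243)/(-178 - 186) = -17*(1 - 34) - (-294)/(-364) = -17*(-33) - (-294)*(-1)/364 = 561 - 1*21/26 = 561 - 21/26 = 14565/26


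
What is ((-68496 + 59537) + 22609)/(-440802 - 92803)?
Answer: -2730/106721 ≈ -0.025581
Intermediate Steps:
((-68496 + 59537) + 22609)/(-440802 - 92803) = (-8959 + 22609)/(-533605) = 13650*(-1/533605) = -2730/106721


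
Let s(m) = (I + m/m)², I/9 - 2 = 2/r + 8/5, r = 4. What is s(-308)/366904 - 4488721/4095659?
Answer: -164104664423981/150271366973600 ≈ -1.0921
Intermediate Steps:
I = 369/10 (I = 18 + 9*(2/4 + 8/5) = 18 + 9*(2*(¼) + 8*(⅕)) = 18 + 9*(½ + 8/5) = 18 + 9*(21/10) = 18 + 189/10 = 369/10 ≈ 36.900)
s(m) = 143641/100 (s(m) = (369/10 + m/m)² = (369/10 + 1)² = (379/10)² = 143641/100)
s(-308)/366904 - 4488721/4095659 = (143641/100)/366904 - 4488721/4095659 = (143641/100)*(1/366904) - 4488721*1/4095659 = 143641/36690400 - 4488721/4095659 = -164104664423981/150271366973600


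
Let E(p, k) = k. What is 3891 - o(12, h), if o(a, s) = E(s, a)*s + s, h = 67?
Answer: 3020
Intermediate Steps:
o(a, s) = s + a*s (o(a, s) = a*s + s = s + a*s)
3891 - o(12, h) = 3891 - 67*(1 + 12) = 3891 - 67*13 = 3891 - 1*871 = 3891 - 871 = 3020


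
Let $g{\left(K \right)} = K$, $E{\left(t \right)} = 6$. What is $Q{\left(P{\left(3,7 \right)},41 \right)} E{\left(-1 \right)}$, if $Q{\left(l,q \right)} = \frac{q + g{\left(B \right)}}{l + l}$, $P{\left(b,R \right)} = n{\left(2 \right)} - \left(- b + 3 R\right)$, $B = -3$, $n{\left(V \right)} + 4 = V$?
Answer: $- \frac{57}{10} \approx -5.7$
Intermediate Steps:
$n{\left(V \right)} = -4 + V$
$P{\left(b,R \right)} = -2 + b - 3 R$ ($P{\left(b,R \right)} = \left(-4 + 2\right) - \left(- b + 3 R\right) = -2 - \left(- b + 3 R\right) = -2 + b - 3 R$)
$Q{\left(l,q \right)} = \frac{-3 + q}{2 l}$ ($Q{\left(l,q \right)} = \frac{q - 3}{l + l} = \frac{-3 + q}{2 l}$)
$Q{\left(P{\left(3,7 \right)},41 \right)} E{\left(-1 \right)} = \frac{-3 + 41}{2 \left(-2 + 3 - 21\right)} 6 = \frac{1}{2} \frac{1}{-2 + 3 - 21} \cdot 38 \cdot 6 = \frac{1}{2} \frac{1}{-20} \cdot 38 \cdot 6 = \frac{1}{2} \left(- \frac{1}{20}\right) 38 \cdot 6 = \left(- \frac{19}{20}\right) 6 = - \frac{57}{10}$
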